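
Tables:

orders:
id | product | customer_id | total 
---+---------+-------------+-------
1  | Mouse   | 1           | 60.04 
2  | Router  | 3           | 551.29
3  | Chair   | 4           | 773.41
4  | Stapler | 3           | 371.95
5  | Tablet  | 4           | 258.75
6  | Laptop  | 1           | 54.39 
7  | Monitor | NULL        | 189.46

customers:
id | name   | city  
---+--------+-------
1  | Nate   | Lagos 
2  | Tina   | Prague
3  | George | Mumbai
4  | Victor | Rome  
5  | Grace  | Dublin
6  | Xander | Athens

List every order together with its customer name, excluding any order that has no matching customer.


INNER JOIN keeps only orders rows whose customer_id matches an id in customers. Walk through each order:
  - order 1 (Mouse): customer_id=1 -> matches Nate
  - order 2 (Router): customer_id=3 -> matches George
  - order 3 (Chair): customer_id=4 -> matches Victor
  - order 4 (Stapler): customer_id=3 -> matches George
  - order 5 (Tablet): customer_id=4 -> matches Victor
  - order 6 (Laptop): customer_id=1 -> matches Nate
  - order 7 (Monitor): customer_id=NULL, no match -> dropped
So 1 of 7 rows is dropped.

SQL:
SELECT a.product, b.name AS customer
FROM orders a
INNER JOIN customers b ON a.customer_id = b.id

Result:
product | customer
--------+---------
Mouse   | Nate    
Router  | George  
Chair   | Victor  
Stapler | George  
Tablet  | Victor  
Laptop  | Nate    


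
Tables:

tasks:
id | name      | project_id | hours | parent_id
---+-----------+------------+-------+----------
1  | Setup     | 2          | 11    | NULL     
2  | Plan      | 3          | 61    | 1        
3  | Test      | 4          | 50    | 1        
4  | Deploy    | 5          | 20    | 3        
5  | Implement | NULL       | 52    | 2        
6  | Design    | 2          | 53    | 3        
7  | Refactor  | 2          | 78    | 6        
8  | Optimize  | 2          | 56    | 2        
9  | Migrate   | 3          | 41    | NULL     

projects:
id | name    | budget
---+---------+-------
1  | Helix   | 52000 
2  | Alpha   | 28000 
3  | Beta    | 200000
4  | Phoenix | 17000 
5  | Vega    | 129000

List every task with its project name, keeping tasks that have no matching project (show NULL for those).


LEFT JOIN keeps every row from tasks (the left table); where project_id has no match in projects, the project columns become NULL. Walk through each task:
  - task 1 (Setup): project_id=2 -> matches Alpha
  - task 2 (Plan): project_id=3 -> matches Beta
  - task 3 (Test): project_id=4 -> matches Phoenix
  - task 4 (Deploy): project_id=5 -> matches Vega
  - task 5 (Implement): project_id=NULL, no match -> kept with NULL
  - task 6 (Design): project_id=2 -> matches Alpha
  - task 7 (Refactor): project_id=2 -> matches Alpha
  - task 8 (Optimize): project_id=2 -> matches Alpha
  - task 9 (Migrate): project_id=3 -> matches Beta
All 9 rows appear; 1 has NULL project.

SQL:
SELECT a.name, b.name AS project
FROM tasks a
LEFT JOIN projects b ON a.project_id = b.id

Result:
name      | project
----------+--------
Setup     | Alpha  
Plan      | Beta   
Test      | Phoenix
Deploy    | Vega   
Implement | NULL   
Design    | Alpha  
Refactor  | Alpha  
Optimize  | Alpha  
Migrate   | Beta   


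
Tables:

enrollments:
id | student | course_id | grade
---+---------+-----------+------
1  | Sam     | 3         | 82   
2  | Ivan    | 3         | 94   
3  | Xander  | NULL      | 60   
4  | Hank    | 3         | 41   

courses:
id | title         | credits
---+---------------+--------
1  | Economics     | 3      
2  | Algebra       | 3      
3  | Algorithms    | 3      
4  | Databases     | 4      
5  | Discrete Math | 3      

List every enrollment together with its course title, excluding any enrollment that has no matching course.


INNER JOIN keeps only enrollments rows whose course_id matches an id in courses. Walk through each enrollment:
  - enrollment 1 (Sam): course_id=3 -> matches Algorithms
  - enrollment 2 (Ivan): course_id=3 -> matches Algorithms
  - enrollment 3 (Xander): course_id=NULL, no match -> dropped
  - enrollment 4 (Hank): course_id=3 -> matches Algorithms
So 1 of 4 rows is dropped.

SQL:
SELECT a.student, b.title AS course
FROM enrollments a
INNER JOIN courses b ON a.course_id = b.id

Result:
student | course    
--------+-----------
Sam     | Algorithms
Ivan    | Algorithms
Hank    | Algorithms


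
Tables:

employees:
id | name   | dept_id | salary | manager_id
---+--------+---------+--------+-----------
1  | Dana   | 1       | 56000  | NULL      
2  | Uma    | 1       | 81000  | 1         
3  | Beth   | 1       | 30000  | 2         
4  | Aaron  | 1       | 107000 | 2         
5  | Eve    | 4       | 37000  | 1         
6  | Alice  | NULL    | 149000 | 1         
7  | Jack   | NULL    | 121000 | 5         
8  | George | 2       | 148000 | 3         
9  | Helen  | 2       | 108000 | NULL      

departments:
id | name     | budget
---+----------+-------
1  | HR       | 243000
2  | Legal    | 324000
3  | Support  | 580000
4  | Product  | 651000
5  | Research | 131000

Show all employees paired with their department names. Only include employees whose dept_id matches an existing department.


INNER JOIN keeps only employees rows whose dept_id matches an id in departments. Walk through each employee:
  - employee 1 (Dana): dept_id=1 -> matches HR
  - employee 2 (Uma): dept_id=1 -> matches HR
  - employee 3 (Beth): dept_id=1 -> matches HR
  - employee 4 (Aaron): dept_id=1 -> matches HR
  - employee 5 (Eve): dept_id=4 -> matches Product
  - employee 6 (Alice): dept_id=NULL, no match -> dropped
  - employee 7 (Jack): dept_id=NULL, no match -> dropped
  - employee 8 (George): dept_id=2 -> matches Legal
  - employee 9 (Helen): dept_id=2 -> matches Legal
So 2 of 9 rows are dropped.

SQL:
SELECT a.name, b.name AS department
FROM employees a
INNER JOIN departments b ON a.dept_id = b.id

Result:
name   | department
-------+-----------
Dana   | HR        
Uma    | HR        
Beth   | HR        
Aaron  | HR        
Eve    | Product   
George | Legal     
Helen  | Legal     


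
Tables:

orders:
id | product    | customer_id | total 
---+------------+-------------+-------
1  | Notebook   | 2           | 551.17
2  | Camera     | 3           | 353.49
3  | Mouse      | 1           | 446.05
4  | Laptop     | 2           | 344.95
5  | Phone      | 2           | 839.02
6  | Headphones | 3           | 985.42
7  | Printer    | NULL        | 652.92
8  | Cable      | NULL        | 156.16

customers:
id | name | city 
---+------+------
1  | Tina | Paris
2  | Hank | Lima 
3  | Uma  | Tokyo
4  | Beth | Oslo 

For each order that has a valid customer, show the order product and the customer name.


INNER JOIN keeps only orders rows whose customer_id matches an id in customers. Walk through each order:
  - order 1 (Notebook): customer_id=2 -> matches Hank
  - order 2 (Camera): customer_id=3 -> matches Uma
  - order 3 (Mouse): customer_id=1 -> matches Tina
  - order 4 (Laptop): customer_id=2 -> matches Hank
  - order 5 (Phone): customer_id=2 -> matches Hank
  - order 6 (Headphones): customer_id=3 -> matches Uma
  - order 7 (Printer): customer_id=NULL, no match -> dropped
  - order 8 (Cable): customer_id=NULL, no match -> dropped
So 2 of 8 rows are dropped.

SQL:
SELECT a.product, b.name AS customer
FROM orders a
INNER JOIN customers b ON a.customer_id = b.id

Result:
product    | customer
-----------+---------
Notebook   | Hank    
Camera     | Uma     
Mouse      | Tina    
Laptop     | Hank    
Phone      | Hank    
Headphones | Uma     


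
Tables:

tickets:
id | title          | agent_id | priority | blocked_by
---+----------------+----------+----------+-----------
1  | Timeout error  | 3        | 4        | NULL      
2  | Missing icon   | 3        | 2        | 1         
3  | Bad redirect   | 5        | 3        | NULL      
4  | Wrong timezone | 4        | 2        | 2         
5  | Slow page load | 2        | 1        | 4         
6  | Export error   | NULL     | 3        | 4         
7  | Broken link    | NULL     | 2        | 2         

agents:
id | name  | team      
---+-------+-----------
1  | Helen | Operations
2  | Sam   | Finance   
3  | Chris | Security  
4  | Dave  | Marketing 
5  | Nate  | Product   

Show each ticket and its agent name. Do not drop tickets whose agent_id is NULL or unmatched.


LEFT JOIN keeps every row from tickets (the left table); where agent_id has no match in agents, the agent columns become NULL. Walk through each ticket:
  - ticket 1 (Timeout error): agent_id=3 -> matches Chris
  - ticket 2 (Missing icon): agent_id=3 -> matches Chris
  - ticket 3 (Bad redirect): agent_id=5 -> matches Nate
  - ticket 4 (Wrong timezone): agent_id=4 -> matches Dave
  - ticket 5 (Slow page load): agent_id=2 -> matches Sam
  - ticket 6 (Export error): agent_id=NULL, no match -> kept with NULL
  - ticket 7 (Broken link): agent_id=NULL, no match -> kept with NULL
All 7 rows appear; 2 have NULL agent.

SQL:
SELECT a.title, b.name AS agent
FROM tickets a
LEFT JOIN agents b ON a.agent_id = b.id

Result:
title          | agent
---------------+------
Timeout error  | Chris
Missing icon   | Chris
Bad redirect   | Nate 
Wrong timezone | Dave 
Slow page load | Sam  
Export error   | NULL 
Broken link    | NULL 


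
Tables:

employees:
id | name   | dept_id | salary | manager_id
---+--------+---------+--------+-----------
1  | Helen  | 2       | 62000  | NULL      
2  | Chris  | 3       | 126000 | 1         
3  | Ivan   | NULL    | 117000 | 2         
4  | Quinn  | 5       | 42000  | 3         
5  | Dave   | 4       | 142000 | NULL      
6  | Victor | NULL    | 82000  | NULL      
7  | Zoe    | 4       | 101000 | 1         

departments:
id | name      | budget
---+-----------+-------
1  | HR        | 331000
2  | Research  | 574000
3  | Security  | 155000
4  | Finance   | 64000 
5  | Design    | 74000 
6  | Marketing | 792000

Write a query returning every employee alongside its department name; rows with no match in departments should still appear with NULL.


LEFT JOIN keeps every row from employees (the left table); where dept_id has no match in departments, the department columns become NULL. Walk through each employee:
  - employee 1 (Helen): dept_id=2 -> matches Research
  - employee 2 (Chris): dept_id=3 -> matches Security
  - employee 3 (Ivan): dept_id=NULL, no match -> kept with NULL
  - employee 4 (Quinn): dept_id=5 -> matches Design
  - employee 5 (Dave): dept_id=4 -> matches Finance
  - employee 6 (Victor): dept_id=NULL, no match -> kept with NULL
  - employee 7 (Zoe): dept_id=4 -> matches Finance
All 7 rows appear; 2 have NULL department.

SQL:
SELECT a.name, b.name AS department
FROM employees a
LEFT JOIN departments b ON a.dept_id = b.id

Result:
name   | department
-------+-----------
Helen  | Research  
Chris  | Security  
Ivan   | NULL      
Quinn  | Design    
Dave   | Finance   
Victor | NULL      
Zoe    | Finance   


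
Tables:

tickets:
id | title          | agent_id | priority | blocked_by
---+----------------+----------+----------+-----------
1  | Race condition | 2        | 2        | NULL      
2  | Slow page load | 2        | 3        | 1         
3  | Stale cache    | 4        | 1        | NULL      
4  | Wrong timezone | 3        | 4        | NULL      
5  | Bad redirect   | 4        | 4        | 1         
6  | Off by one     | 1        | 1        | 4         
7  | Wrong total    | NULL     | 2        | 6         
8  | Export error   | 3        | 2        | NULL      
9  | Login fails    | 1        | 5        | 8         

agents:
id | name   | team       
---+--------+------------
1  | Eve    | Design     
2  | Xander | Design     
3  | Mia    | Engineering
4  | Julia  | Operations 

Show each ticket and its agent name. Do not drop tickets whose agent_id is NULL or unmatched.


LEFT JOIN keeps every row from tickets (the left table); where agent_id has no match in agents, the agent columns become NULL. Walk through each ticket:
  - ticket 1 (Race condition): agent_id=2 -> matches Xander
  - ticket 2 (Slow page load): agent_id=2 -> matches Xander
  - ticket 3 (Stale cache): agent_id=4 -> matches Julia
  - ticket 4 (Wrong timezone): agent_id=3 -> matches Mia
  - ticket 5 (Bad redirect): agent_id=4 -> matches Julia
  - ticket 6 (Off by one): agent_id=1 -> matches Eve
  - ticket 7 (Wrong total): agent_id=NULL, no match -> kept with NULL
  - ticket 8 (Export error): agent_id=3 -> matches Mia
  - ticket 9 (Login fails): agent_id=1 -> matches Eve
All 9 rows appear; 1 has NULL agent.

SQL:
SELECT a.title, b.name AS agent
FROM tickets a
LEFT JOIN agents b ON a.agent_id = b.id

Result:
title          | agent 
---------------+-------
Race condition | Xander
Slow page load | Xander
Stale cache    | Julia 
Wrong timezone | Mia   
Bad redirect   | Julia 
Off by one     | Eve   
Wrong total    | NULL  
Export error   | Mia   
Login fails    | Eve   


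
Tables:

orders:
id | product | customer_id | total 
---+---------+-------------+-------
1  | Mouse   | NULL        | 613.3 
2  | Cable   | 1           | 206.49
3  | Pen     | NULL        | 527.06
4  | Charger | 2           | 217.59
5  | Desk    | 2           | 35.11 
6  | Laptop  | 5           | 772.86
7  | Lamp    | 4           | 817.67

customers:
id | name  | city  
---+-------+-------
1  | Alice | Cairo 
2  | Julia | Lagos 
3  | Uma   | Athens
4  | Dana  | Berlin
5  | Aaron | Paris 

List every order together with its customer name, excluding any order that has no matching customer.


INNER JOIN keeps only orders rows whose customer_id matches an id in customers. Walk through each order:
  - order 1 (Mouse): customer_id=NULL, no match -> dropped
  - order 2 (Cable): customer_id=1 -> matches Alice
  - order 3 (Pen): customer_id=NULL, no match -> dropped
  - order 4 (Charger): customer_id=2 -> matches Julia
  - order 5 (Desk): customer_id=2 -> matches Julia
  - order 6 (Laptop): customer_id=5 -> matches Aaron
  - order 7 (Lamp): customer_id=4 -> matches Dana
So 2 of 7 rows are dropped.

SQL:
SELECT a.product, b.name AS customer
FROM orders a
INNER JOIN customers b ON a.customer_id = b.id

Result:
product | customer
--------+---------
Cable   | Alice   
Charger | Julia   
Desk    | Julia   
Laptop  | Aaron   
Lamp    | Dana    


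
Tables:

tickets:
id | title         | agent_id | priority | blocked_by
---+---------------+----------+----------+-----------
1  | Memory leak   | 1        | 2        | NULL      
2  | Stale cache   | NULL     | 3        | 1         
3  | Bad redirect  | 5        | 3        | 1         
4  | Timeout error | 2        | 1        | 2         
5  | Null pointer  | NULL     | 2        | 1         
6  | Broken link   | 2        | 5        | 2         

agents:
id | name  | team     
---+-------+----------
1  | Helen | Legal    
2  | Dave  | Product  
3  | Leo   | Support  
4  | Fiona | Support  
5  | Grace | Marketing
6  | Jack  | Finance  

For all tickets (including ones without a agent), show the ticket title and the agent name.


LEFT JOIN keeps every row from tickets (the left table); where agent_id has no match in agents, the agent columns become NULL. Walk through each ticket:
  - ticket 1 (Memory leak): agent_id=1 -> matches Helen
  - ticket 2 (Stale cache): agent_id=NULL, no match -> kept with NULL
  - ticket 3 (Bad redirect): agent_id=5 -> matches Grace
  - ticket 4 (Timeout error): agent_id=2 -> matches Dave
  - ticket 5 (Null pointer): agent_id=NULL, no match -> kept with NULL
  - ticket 6 (Broken link): agent_id=2 -> matches Dave
All 6 rows appear; 2 have NULL agent.

SQL:
SELECT a.title, b.name AS agent
FROM tickets a
LEFT JOIN agents b ON a.agent_id = b.id

Result:
title         | agent
--------------+------
Memory leak   | Helen
Stale cache   | NULL 
Bad redirect  | Grace
Timeout error | Dave 
Null pointer  | NULL 
Broken link   | Dave 


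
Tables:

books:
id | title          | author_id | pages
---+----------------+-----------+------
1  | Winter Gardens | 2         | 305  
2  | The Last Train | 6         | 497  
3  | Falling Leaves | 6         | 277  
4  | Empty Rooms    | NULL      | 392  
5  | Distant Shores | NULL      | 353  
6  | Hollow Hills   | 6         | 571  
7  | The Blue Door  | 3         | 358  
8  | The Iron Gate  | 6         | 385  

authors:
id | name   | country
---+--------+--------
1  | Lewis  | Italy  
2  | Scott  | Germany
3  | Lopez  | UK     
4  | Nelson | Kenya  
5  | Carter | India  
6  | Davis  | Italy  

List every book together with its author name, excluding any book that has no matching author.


INNER JOIN keeps only books rows whose author_id matches an id in authors. Walk through each book:
  - book 1 (Winter Gardens): author_id=2 -> matches Scott
  - book 2 (The Last Train): author_id=6 -> matches Davis
  - book 3 (Falling Leaves): author_id=6 -> matches Davis
  - book 4 (Empty Rooms): author_id=NULL, no match -> dropped
  - book 5 (Distant Shores): author_id=NULL, no match -> dropped
  - book 6 (Hollow Hills): author_id=6 -> matches Davis
  - book 7 (The Blue Door): author_id=3 -> matches Lopez
  - book 8 (The Iron Gate): author_id=6 -> matches Davis
So 2 of 8 rows are dropped.

SQL:
SELECT a.title, b.name AS author
FROM books a
INNER JOIN authors b ON a.author_id = b.id

Result:
title          | author
---------------+-------
Winter Gardens | Scott 
The Last Train | Davis 
Falling Leaves | Davis 
Hollow Hills   | Davis 
The Blue Door  | Lopez 
The Iron Gate  | Davis 


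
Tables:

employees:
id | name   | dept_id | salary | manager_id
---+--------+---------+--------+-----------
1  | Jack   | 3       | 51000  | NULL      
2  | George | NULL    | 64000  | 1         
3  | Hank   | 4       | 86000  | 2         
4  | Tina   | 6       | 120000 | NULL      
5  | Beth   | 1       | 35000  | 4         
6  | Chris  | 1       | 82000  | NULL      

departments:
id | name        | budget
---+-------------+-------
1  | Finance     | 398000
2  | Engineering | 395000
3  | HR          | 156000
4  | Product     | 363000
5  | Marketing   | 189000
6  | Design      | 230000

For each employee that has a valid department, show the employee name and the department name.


INNER JOIN keeps only employees rows whose dept_id matches an id in departments. Walk through each employee:
  - employee 1 (Jack): dept_id=3 -> matches HR
  - employee 2 (George): dept_id=NULL, no match -> dropped
  - employee 3 (Hank): dept_id=4 -> matches Product
  - employee 4 (Tina): dept_id=6 -> matches Design
  - employee 5 (Beth): dept_id=1 -> matches Finance
  - employee 6 (Chris): dept_id=1 -> matches Finance
So 1 of 6 rows is dropped.

SQL:
SELECT a.name, b.name AS department
FROM employees a
INNER JOIN departments b ON a.dept_id = b.id

Result:
name  | department
------+-----------
Jack  | HR        
Hank  | Product   
Tina  | Design    
Beth  | Finance   
Chris | Finance   


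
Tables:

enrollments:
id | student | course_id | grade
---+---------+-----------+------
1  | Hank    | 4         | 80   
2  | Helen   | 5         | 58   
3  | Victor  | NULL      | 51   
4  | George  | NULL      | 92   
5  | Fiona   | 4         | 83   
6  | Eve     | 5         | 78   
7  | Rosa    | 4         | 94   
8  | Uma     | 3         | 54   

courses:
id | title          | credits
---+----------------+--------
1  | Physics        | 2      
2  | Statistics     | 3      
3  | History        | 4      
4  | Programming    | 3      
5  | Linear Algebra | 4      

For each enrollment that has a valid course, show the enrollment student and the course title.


INNER JOIN keeps only enrollments rows whose course_id matches an id in courses. Walk through each enrollment:
  - enrollment 1 (Hank): course_id=4 -> matches Programming
  - enrollment 2 (Helen): course_id=5 -> matches Linear Algebra
  - enrollment 3 (Victor): course_id=NULL, no match -> dropped
  - enrollment 4 (George): course_id=NULL, no match -> dropped
  - enrollment 5 (Fiona): course_id=4 -> matches Programming
  - enrollment 6 (Eve): course_id=5 -> matches Linear Algebra
  - enrollment 7 (Rosa): course_id=4 -> matches Programming
  - enrollment 8 (Uma): course_id=3 -> matches History
So 2 of 8 rows are dropped.

SQL:
SELECT a.student, b.title AS course
FROM enrollments a
INNER JOIN courses b ON a.course_id = b.id

Result:
student | course        
--------+---------------
Hank    | Programming   
Helen   | Linear Algebra
Fiona   | Programming   
Eve     | Linear Algebra
Rosa    | Programming   
Uma     | History       


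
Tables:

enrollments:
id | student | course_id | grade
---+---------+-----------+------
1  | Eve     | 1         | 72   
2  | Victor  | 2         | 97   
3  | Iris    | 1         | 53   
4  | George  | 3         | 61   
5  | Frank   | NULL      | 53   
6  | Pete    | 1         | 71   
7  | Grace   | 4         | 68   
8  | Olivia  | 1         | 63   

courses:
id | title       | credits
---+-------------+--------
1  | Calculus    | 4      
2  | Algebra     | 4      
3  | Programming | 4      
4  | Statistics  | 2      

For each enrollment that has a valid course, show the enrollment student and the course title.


INNER JOIN keeps only enrollments rows whose course_id matches an id in courses. Walk through each enrollment:
  - enrollment 1 (Eve): course_id=1 -> matches Calculus
  - enrollment 2 (Victor): course_id=2 -> matches Algebra
  - enrollment 3 (Iris): course_id=1 -> matches Calculus
  - enrollment 4 (George): course_id=3 -> matches Programming
  - enrollment 5 (Frank): course_id=NULL, no match -> dropped
  - enrollment 6 (Pete): course_id=1 -> matches Calculus
  - enrollment 7 (Grace): course_id=4 -> matches Statistics
  - enrollment 8 (Olivia): course_id=1 -> matches Calculus
So 1 of 8 rows is dropped.

SQL:
SELECT a.student, b.title AS course
FROM enrollments a
INNER JOIN courses b ON a.course_id = b.id

Result:
student | course     
--------+------------
Eve     | Calculus   
Victor  | Algebra    
Iris    | Calculus   
George  | Programming
Pete    | Calculus   
Grace   | Statistics 
Olivia  | Calculus   


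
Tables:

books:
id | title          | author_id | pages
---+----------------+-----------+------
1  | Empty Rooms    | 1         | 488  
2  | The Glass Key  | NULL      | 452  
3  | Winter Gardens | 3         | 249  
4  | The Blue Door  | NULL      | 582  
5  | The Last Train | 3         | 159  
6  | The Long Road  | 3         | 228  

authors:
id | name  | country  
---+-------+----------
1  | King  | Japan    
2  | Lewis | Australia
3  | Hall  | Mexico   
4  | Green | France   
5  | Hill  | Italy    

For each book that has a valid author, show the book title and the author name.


INNER JOIN keeps only books rows whose author_id matches an id in authors. Walk through each book:
  - book 1 (Empty Rooms): author_id=1 -> matches King
  - book 2 (The Glass Key): author_id=NULL, no match -> dropped
  - book 3 (Winter Gardens): author_id=3 -> matches Hall
  - book 4 (The Blue Door): author_id=NULL, no match -> dropped
  - book 5 (The Last Train): author_id=3 -> matches Hall
  - book 6 (The Long Road): author_id=3 -> matches Hall
So 2 of 6 rows are dropped.

SQL:
SELECT a.title, b.name AS author
FROM books a
INNER JOIN authors b ON a.author_id = b.id

Result:
title          | author
---------------+-------
Empty Rooms    | King  
Winter Gardens | Hall  
The Last Train | Hall  
The Long Road  | Hall  


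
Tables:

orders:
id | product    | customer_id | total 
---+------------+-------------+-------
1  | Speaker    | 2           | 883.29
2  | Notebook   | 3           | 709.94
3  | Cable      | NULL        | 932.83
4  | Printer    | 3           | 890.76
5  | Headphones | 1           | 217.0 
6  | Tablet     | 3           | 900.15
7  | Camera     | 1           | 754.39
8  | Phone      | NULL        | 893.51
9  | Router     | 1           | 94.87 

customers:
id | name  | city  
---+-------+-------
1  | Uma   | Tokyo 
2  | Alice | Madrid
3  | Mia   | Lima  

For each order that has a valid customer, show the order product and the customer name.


INNER JOIN keeps only orders rows whose customer_id matches an id in customers. Walk through each order:
  - order 1 (Speaker): customer_id=2 -> matches Alice
  - order 2 (Notebook): customer_id=3 -> matches Mia
  - order 3 (Cable): customer_id=NULL, no match -> dropped
  - order 4 (Printer): customer_id=3 -> matches Mia
  - order 5 (Headphones): customer_id=1 -> matches Uma
  - order 6 (Tablet): customer_id=3 -> matches Mia
  - order 7 (Camera): customer_id=1 -> matches Uma
  - order 8 (Phone): customer_id=NULL, no match -> dropped
  - order 9 (Router): customer_id=1 -> matches Uma
So 2 of 9 rows are dropped.

SQL:
SELECT a.product, b.name AS customer
FROM orders a
INNER JOIN customers b ON a.customer_id = b.id

Result:
product    | customer
-----------+---------
Speaker    | Alice   
Notebook   | Mia     
Printer    | Mia     
Headphones | Uma     
Tablet     | Mia     
Camera     | Uma     
Router     | Uma     


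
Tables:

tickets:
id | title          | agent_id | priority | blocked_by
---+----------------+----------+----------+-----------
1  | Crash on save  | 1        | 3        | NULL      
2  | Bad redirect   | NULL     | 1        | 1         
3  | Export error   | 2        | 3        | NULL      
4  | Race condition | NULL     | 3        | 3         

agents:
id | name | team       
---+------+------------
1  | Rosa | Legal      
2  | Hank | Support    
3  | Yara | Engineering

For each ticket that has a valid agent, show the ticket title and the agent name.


INNER JOIN keeps only tickets rows whose agent_id matches an id in agents. Walk through each ticket:
  - ticket 1 (Crash on save): agent_id=1 -> matches Rosa
  - ticket 2 (Bad redirect): agent_id=NULL, no match -> dropped
  - ticket 3 (Export error): agent_id=2 -> matches Hank
  - ticket 4 (Race condition): agent_id=NULL, no match -> dropped
So 2 of 4 rows are dropped.

SQL:
SELECT a.title, b.name AS agent
FROM tickets a
INNER JOIN agents b ON a.agent_id = b.id

Result:
title         | agent
--------------+------
Crash on save | Rosa 
Export error  | Hank 


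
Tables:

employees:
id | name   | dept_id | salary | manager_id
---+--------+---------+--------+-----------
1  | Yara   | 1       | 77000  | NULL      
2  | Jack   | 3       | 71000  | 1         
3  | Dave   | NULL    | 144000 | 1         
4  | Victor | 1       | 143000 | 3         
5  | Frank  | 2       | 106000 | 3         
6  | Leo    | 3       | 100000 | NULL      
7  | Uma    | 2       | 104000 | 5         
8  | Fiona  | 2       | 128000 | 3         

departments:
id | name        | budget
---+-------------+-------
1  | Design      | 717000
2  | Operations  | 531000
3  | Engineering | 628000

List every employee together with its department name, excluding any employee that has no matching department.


INNER JOIN keeps only employees rows whose dept_id matches an id in departments. Walk through each employee:
  - employee 1 (Yara): dept_id=1 -> matches Design
  - employee 2 (Jack): dept_id=3 -> matches Engineering
  - employee 3 (Dave): dept_id=NULL, no match -> dropped
  - employee 4 (Victor): dept_id=1 -> matches Design
  - employee 5 (Frank): dept_id=2 -> matches Operations
  - employee 6 (Leo): dept_id=3 -> matches Engineering
  - employee 7 (Uma): dept_id=2 -> matches Operations
  - employee 8 (Fiona): dept_id=2 -> matches Operations
So 1 of 8 rows is dropped.

SQL:
SELECT a.name, b.name AS department
FROM employees a
INNER JOIN departments b ON a.dept_id = b.id

Result:
name   | department 
-------+------------
Yara   | Design     
Jack   | Engineering
Victor | Design     
Frank  | Operations 
Leo    | Engineering
Uma    | Operations 
Fiona  | Operations 


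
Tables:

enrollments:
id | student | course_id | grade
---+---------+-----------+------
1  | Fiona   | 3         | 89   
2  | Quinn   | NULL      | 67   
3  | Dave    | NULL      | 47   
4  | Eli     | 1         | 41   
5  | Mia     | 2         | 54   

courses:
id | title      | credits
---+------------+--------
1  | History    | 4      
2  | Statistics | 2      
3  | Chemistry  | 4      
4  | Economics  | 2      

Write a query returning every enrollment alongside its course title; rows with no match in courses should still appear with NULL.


LEFT JOIN keeps every row from enrollments (the left table); where course_id has no match in courses, the course columns become NULL. Walk through each enrollment:
  - enrollment 1 (Fiona): course_id=3 -> matches Chemistry
  - enrollment 2 (Quinn): course_id=NULL, no match -> kept with NULL
  - enrollment 3 (Dave): course_id=NULL, no match -> kept with NULL
  - enrollment 4 (Eli): course_id=1 -> matches History
  - enrollment 5 (Mia): course_id=2 -> matches Statistics
All 5 rows appear; 2 have NULL course.

SQL:
SELECT a.student, b.title AS course
FROM enrollments a
LEFT JOIN courses b ON a.course_id = b.id

Result:
student | course    
--------+-----------
Fiona   | Chemistry 
Quinn   | NULL      
Dave    | NULL      
Eli     | History   
Mia     | Statistics


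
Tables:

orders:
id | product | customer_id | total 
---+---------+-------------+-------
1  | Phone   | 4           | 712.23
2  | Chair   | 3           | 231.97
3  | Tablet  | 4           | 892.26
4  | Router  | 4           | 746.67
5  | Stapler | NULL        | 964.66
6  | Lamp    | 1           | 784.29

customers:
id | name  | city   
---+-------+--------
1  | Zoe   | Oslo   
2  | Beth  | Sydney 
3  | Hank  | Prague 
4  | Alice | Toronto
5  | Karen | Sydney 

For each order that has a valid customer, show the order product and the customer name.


INNER JOIN keeps only orders rows whose customer_id matches an id in customers. Walk through each order:
  - order 1 (Phone): customer_id=4 -> matches Alice
  - order 2 (Chair): customer_id=3 -> matches Hank
  - order 3 (Tablet): customer_id=4 -> matches Alice
  - order 4 (Router): customer_id=4 -> matches Alice
  - order 5 (Stapler): customer_id=NULL, no match -> dropped
  - order 6 (Lamp): customer_id=1 -> matches Zoe
So 1 of 6 rows is dropped.

SQL:
SELECT a.product, b.name AS customer
FROM orders a
INNER JOIN customers b ON a.customer_id = b.id

Result:
product | customer
--------+---------
Phone   | Alice   
Chair   | Hank    
Tablet  | Alice   
Router  | Alice   
Lamp    | Zoe     


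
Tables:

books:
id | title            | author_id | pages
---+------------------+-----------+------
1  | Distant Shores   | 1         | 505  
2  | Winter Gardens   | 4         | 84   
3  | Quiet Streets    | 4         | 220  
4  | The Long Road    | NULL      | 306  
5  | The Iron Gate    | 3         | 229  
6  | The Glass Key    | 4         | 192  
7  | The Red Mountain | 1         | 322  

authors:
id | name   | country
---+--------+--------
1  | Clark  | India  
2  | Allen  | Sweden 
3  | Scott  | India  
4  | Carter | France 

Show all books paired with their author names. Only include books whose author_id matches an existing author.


INNER JOIN keeps only books rows whose author_id matches an id in authors. Walk through each book:
  - book 1 (Distant Shores): author_id=1 -> matches Clark
  - book 2 (Winter Gardens): author_id=4 -> matches Carter
  - book 3 (Quiet Streets): author_id=4 -> matches Carter
  - book 4 (The Long Road): author_id=NULL, no match -> dropped
  - book 5 (The Iron Gate): author_id=3 -> matches Scott
  - book 6 (The Glass Key): author_id=4 -> matches Carter
  - book 7 (The Red Mountain): author_id=1 -> matches Clark
So 1 of 7 rows is dropped.

SQL:
SELECT a.title, b.name AS author
FROM books a
INNER JOIN authors b ON a.author_id = b.id

Result:
title            | author
-----------------+-------
Distant Shores   | Clark 
Winter Gardens   | Carter
Quiet Streets    | Carter
The Iron Gate    | Scott 
The Glass Key    | Carter
The Red Mountain | Clark 


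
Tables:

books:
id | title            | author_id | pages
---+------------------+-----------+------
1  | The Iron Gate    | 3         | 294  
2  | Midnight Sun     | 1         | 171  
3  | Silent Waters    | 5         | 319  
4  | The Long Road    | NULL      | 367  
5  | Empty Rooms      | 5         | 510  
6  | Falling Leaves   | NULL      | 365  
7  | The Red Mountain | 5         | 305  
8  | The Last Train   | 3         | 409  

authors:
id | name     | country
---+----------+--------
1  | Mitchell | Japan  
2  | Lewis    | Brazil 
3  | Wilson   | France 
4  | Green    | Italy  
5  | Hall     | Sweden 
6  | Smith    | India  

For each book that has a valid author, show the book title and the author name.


INNER JOIN keeps only books rows whose author_id matches an id in authors. Walk through each book:
  - book 1 (The Iron Gate): author_id=3 -> matches Wilson
  - book 2 (Midnight Sun): author_id=1 -> matches Mitchell
  - book 3 (Silent Waters): author_id=5 -> matches Hall
  - book 4 (The Long Road): author_id=NULL, no match -> dropped
  - book 5 (Empty Rooms): author_id=5 -> matches Hall
  - book 6 (Falling Leaves): author_id=NULL, no match -> dropped
  - book 7 (The Red Mountain): author_id=5 -> matches Hall
  - book 8 (The Last Train): author_id=3 -> matches Wilson
So 2 of 8 rows are dropped.

SQL:
SELECT a.title, b.name AS author
FROM books a
INNER JOIN authors b ON a.author_id = b.id

Result:
title            | author  
-----------------+---------
The Iron Gate    | Wilson  
Midnight Sun     | Mitchell
Silent Waters    | Hall    
Empty Rooms      | Hall    
The Red Mountain | Hall    
The Last Train   | Wilson  


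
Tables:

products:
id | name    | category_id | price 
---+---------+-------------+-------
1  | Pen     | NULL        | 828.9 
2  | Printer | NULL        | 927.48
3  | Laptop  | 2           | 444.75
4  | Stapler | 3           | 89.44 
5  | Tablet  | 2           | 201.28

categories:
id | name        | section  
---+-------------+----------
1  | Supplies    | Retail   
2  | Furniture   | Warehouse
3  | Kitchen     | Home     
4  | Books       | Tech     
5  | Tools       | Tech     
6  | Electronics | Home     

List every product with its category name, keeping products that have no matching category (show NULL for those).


LEFT JOIN keeps every row from products (the left table); where category_id has no match in categories, the category columns become NULL. Walk through each product:
  - product 1 (Pen): category_id=NULL, no match -> kept with NULL
  - product 2 (Printer): category_id=NULL, no match -> kept with NULL
  - product 3 (Laptop): category_id=2 -> matches Furniture
  - product 4 (Stapler): category_id=3 -> matches Kitchen
  - product 5 (Tablet): category_id=2 -> matches Furniture
All 5 rows appear; 2 have NULL category.

SQL:
SELECT a.name, b.name AS category
FROM products a
LEFT JOIN categories b ON a.category_id = b.id

Result:
name    | category 
--------+----------
Pen     | NULL     
Printer | NULL     
Laptop  | Furniture
Stapler | Kitchen  
Tablet  | Furniture


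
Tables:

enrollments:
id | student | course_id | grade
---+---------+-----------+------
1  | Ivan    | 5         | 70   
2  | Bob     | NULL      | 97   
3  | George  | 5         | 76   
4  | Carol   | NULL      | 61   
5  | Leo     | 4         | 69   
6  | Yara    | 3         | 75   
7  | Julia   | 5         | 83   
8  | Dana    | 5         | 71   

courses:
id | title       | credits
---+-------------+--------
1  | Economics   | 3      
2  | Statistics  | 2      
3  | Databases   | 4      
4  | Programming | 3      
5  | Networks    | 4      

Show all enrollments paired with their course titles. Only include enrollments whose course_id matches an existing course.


INNER JOIN keeps only enrollments rows whose course_id matches an id in courses. Walk through each enrollment:
  - enrollment 1 (Ivan): course_id=5 -> matches Networks
  - enrollment 2 (Bob): course_id=NULL, no match -> dropped
  - enrollment 3 (George): course_id=5 -> matches Networks
  - enrollment 4 (Carol): course_id=NULL, no match -> dropped
  - enrollment 5 (Leo): course_id=4 -> matches Programming
  - enrollment 6 (Yara): course_id=3 -> matches Databases
  - enrollment 7 (Julia): course_id=5 -> matches Networks
  - enrollment 8 (Dana): course_id=5 -> matches Networks
So 2 of 8 rows are dropped.

SQL:
SELECT a.student, b.title AS course
FROM enrollments a
INNER JOIN courses b ON a.course_id = b.id

Result:
student | course     
--------+------------
Ivan    | Networks   
George  | Networks   
Leo     | Programming
Yara    | Databases  
Julia   | Networks   
Dana    | Networks   


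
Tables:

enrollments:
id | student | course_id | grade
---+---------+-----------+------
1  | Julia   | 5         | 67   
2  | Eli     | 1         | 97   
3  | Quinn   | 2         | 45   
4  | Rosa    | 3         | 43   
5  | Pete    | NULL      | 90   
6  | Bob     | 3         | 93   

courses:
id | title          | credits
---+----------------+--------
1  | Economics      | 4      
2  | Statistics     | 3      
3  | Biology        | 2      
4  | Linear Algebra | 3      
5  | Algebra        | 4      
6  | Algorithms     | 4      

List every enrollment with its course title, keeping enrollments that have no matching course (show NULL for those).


LEFT JOIN keeps every row from enrollments (the left table); where course_id has no match in courses, the course columns become NULL. Walk through each enrollment:
  - enrollment 1 (Julia): course_id=5 -> matches Algebra
  - enrollment 2 (Eli): course_id=1 -> matches Economics
  - enrollment 3 (Quinn): course_id=2 -> matches Statistics
  - enrollment 4 (Rosa): course_id=3 -> matches Biology
  - enrollment 5 (Pete): course_id=NULL, no match -> kept with NULL
  - enrollment 6 (Bob): course_id=3 -> matches Biology
All 6 rows appear; 1 has NULL course.

SQL:
SELECT a.student, b.title AS course
FROM enrollments a
LEFT JOIN courses b ON a.course_id = b.id

Result:
student | course    
--------+-----------
Julia   | Algebra   
Eli     | Economics 
Quinn   | Statistics
Rosa    | Biology   
Pete    | NULL      
Bob     | Biology   


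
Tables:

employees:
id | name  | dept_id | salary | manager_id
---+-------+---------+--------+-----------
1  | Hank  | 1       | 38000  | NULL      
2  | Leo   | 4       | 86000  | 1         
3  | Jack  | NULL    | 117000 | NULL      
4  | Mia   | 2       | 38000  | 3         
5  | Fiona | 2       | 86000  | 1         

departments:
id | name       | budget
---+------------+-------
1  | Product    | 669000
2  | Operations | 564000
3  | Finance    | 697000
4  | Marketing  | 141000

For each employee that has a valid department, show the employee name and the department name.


INNER JOIN keeps only employees rows whose dept_id matches an id in departments. Walk through each employee:
  - employee 1 (Hank): dept_id=1 -> matches Product
  - employee 2 (Leo): dept_id=4 -> matches Marketing
  - employee 3 (Jack): dept_id=NULL, no match -> dropped
  - employee 4 (Mia): dept_id=2 -> matches Operations
  - employee 5 (Fiona): dept_id=2 -> matches Operations
So 1 of 5 rows is dropped.

SQL:
SELECT a.name, b.name AS department
FROM employees a
INNER JOIN departments b ON a.dept_id = b.id

Result:
name  | department
------+-----------
Hank  | Product   
Leo   | Marketing 
Mia   | Operations
Fiona | Operations


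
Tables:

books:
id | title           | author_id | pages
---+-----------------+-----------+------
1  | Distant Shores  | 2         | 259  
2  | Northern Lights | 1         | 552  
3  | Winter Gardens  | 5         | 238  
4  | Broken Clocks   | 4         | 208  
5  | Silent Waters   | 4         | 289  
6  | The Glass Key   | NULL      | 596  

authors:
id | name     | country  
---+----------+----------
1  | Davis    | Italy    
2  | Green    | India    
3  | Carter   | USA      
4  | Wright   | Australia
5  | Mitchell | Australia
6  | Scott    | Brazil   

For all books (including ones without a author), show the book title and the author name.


LEFT JOIN keeps every row from books (the left table); where author_id has no match in authors, the author columns become NULL. Walk through each book:
  - book 1 (Distant Shores): author_id=2 -> matches Green
  - book 2 (Northern Lights): author_id=1 -> matches Davis
  - book 3 (Winter Gardens): author_id=5 -> matches Mitchell
  - book 4 (Broken Clocks): author_id=4 -> matches Wright
  - book 5 (Silent Waters): author_id=4 -> matches Wright
  - book 6 (The Glass Key): author_id=NULL, no match -> kept with NULL
All 6 rows appear; 1 has NULL author.

SQL:
SELECT a.title, b.name AS author
FROM books a
LEFT JOIN authors b ON a.author_id = b.id

Result:
title           | author  
----------------+---------
Distant Shores  | Green   
Northern Lights | Davis   
Winter Gardens  | Mitchell
Broken Clocks   | Wright  
Silent Waters   | Wright  
The Glass Key   | NULL    


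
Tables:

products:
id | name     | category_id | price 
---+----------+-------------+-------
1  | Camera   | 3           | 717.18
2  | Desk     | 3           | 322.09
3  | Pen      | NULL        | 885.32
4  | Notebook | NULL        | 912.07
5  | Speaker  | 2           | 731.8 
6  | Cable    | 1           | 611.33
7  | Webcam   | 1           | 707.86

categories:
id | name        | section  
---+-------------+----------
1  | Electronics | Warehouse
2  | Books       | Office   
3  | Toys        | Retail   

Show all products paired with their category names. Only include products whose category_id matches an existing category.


INNER JOIN keeps only products rows whose category_id matches an id in categories. Walk through each product:
  - product 1 (Camera): category_id=3 -> matches Toys
  - product 2 (Desk): category_id=3 -> matches Toys
  - product 3 (Pen): category_id=NULL, no match -> dropped
  - product 4 (Notebook): category_id=NULL, no match -> dropped
  - product 5 (Speaker): category_id=2 -> matches Books
  - product 6 (Cable): category_id=1 -> matches Electronics
  - product 7 (Webcam): category_id=1 -> matches Electronics
So 2 of 7 rows are dropped.

SQL:
SELECT a.name, b.name AS category
FROM products a
INNER JOIN categories b ON a.category_id = b.id

Result:
name    | category   
--------+------------
Camera  | Toys       
Desk    | Toys       
Speaker | Books      
Cable   | Electronics
Webcam  | Electronics
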